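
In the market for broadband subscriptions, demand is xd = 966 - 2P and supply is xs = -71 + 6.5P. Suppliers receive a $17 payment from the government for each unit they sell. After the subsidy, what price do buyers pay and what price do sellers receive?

Pre-subsidy: 966 - 2P = -71 + 6.5P gives P* = 122, x* = 722.
With the subsidy, sellers receive Ps = Pb + 17 for each unit, where Pb is the price buyers pay.
Supply in terms of Pb becomes xs = -71 + 6.5(Pb + 17) = 39.5 + 6.5Pb. Setting this equal to demand: 966 - 2Pb = 39.5 + 6.5Pb, so Pb = 109.
Sellers receive Ps = 109 + 17 = 126; x' = 966 − 2·109 = 748.

Buyers pay $109; sellers receive $126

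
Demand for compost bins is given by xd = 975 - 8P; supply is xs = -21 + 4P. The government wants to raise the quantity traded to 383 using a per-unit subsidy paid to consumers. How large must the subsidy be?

Required subsidy s = 27 per unit

At x = 383, invert demand for the buyer price: Pb = (975 − 383)/8 = 74; invert supply for the seller price: Ps = (383 − (-21))/4 = 101.
The subsidy must fill the gap: s = Ps − Pb = 101 − 74 = 27.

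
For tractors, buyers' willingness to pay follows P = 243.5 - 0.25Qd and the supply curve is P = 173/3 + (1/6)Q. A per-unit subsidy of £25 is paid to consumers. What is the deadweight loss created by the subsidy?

Deadweight loss = £750

Pre-subsidy: 243.5 - 0.25Q = 173/3 + (1/6)Q gives Q* = 446 and P* = 132.
With the rebate, buyers effectively pay Pb = Ps − 25, where Ps is the price sellers receive.
On the curves, Pb = 243.5 - 0.25Q and Ps = 173/3 + (1/6)Q; the wedge Ps − Pb = 25 gives 173/3 + (1/6)Q − (243.5 - 0.25Q) = 25, so Q' = 506.
Then Pb = 243.5 − 0.25·506 = 117 and Ps = 173/3 + (1/6)·506 = 142.
The subsidy expands output by 506 − 446 = 60 past the efficient level; on those units the gap between marginal cost and willingness to pay runs from 0 up to 25.
DWL = ½ × 25 × 60 = 750.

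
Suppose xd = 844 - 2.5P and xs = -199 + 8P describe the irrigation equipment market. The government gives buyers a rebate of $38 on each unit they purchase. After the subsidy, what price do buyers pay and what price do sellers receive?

Buyers pay 1478/21; sellers receive 2276/21

Pre-subsidy: 844 - 2.5P = -199 + 8P gives P* = 298/3, x* = 1787/3.
With the rebate, buyers effectively pay Pb = Ps − 38, where Ps is the price sellers receive.
Demand in terms of Ps becomes xd = 844 − 2.5(Ps − 38) = 939 - 2.5Ps. Setting this equal to supply: 939 - 2.5Ps = -199 + 8Ps, so Ps = 2276/21.
Buyers pay Pb = 2276/21 − 38 = 1478/21; x' = -199 + 8·(2276/21) = 14029/21.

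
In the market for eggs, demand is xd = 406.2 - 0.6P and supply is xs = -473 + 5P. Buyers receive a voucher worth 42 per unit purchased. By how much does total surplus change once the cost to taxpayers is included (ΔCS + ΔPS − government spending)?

Pre-subsidy: 406.2 - 0.6P = -473 + 5P gives P* = 157, x* = 312.
With the rebate, buyers effectively pay Pb = Ps − 42, where Ps is the price sellers receive.
Demand in terms of Ps becomes xd = 406.2 − 0.6(Ps − 42) = 431.4 - 0.6Ps. Setting this equal to supply: 431.4 - 0.6Ps = -473 + 5Ps, so Ps = 161.5.
Buyers pay Pb = 161.5 − 42 = 119.5; x' = -473 + 5·161.5 = 334.5.
ΔCS = ½(312 + 334.5)(157 − 119.5) = 12121.875; ΔPS = ½(312 + 334.5)(161.5 − 157) = 1454.625.
Government spending = 42 × 334.5 = 14049.
Net change = 12121.875 + 1454.625 − 14049 = -472.5. The loss equals the DWL triangle ½·42·22.5.

Net change in total surplus = -472.5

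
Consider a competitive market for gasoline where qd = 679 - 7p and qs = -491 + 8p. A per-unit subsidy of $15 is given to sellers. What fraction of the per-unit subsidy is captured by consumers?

Pre-subsidy: 679 - 7p = -491 + 8p gives p* = 78, q* = 133.
With the subsidy, sellers receive ps = pb + 15 for each unit, where pb is the price buyers pay.
Supply in terms of pb becomes qs = -491 + 8(pb + 15) = -371 + 8pb. Setting this equal to demand: 679 - 7pb = -371 + 8pb, so pb = 70.
Sellers receive ps = 70 + 15 = 85; q' = 679 − 7·70 = 189.
Buyers' price falls by p* − pb = 78 − 70 = 8; sellers' price rises by ps − p* = 85 − 78 = 7.
So consumers capture 8/15 = 8/15 of each unit of subsidy.

Consumer share = 8/15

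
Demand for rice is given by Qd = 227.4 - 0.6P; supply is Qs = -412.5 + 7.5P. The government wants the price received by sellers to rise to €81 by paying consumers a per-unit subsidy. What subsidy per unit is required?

Required subsidy s = €27 per unit

At a seller price of 81, quantity supplied is -412.5 + 7.5·81 = 195.
Buyers absorb 195 only when they pay Pb with 227.4 − 0.6·Pb = 195, i.e. Pb = 54.
s = Ps − Pb = 81 − 54 = 27.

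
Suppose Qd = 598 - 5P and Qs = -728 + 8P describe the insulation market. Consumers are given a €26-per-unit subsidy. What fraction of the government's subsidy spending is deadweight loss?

Pre-subsidy: 598 - 5P = -728 + 8P gives P* = 102, Q* = 88.
With the rebate, buyers effectively pay Pb = Ps − 26, where Ps is the price sellers receive.
Demand in terms of Ps becomes Qd = 598 − 5(Ps − 26) = 728 - 5Ps. Setting this equal to supply: 728 - 5Ps = -728 + 8Ps, so Ps = 112.
Buyers pay Pb = 112 − 26 = 86; Q' = -728 + 8·112 = 168.
ΔCS = ½(88 + 168)(102 − 86) = 2048; ΔPS = ½(88 + 168)(112 − 102) = 1280.
Government spending = 26 × 168 = 4368.
DWL = ½ × 26 × (168 − 88) = 1040; fraction = 1040 / 4368 = 5/21.

DWL / government spending = 5/21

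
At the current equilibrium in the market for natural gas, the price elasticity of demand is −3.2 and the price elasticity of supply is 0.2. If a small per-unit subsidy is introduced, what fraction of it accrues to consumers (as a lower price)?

Consumer share = 1/17

For a small subsidy around the equilibrium, the benefit split depends on the relative slopes, which at a point are proportional to the elasticities.
Buyer share = εs/(εs + |εd|) = 0.2/(0.2 + 3.2) = 1/17; seller share = |εd|/(εs + |εd|) = 16/17.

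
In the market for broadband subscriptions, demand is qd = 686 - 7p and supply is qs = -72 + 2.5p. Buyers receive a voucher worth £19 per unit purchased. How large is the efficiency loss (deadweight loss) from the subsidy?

Deadweight loss = £332.5

Pre-subsidy: 686 - 7p = -72 + 2.5p gives p* = 1516/19, q* = 2422/19.
With the rebate, buyers effectively pay pb = ps − 19, where ps is the price sellers receive.
Demand in terms of ps becomes qd = 686 − 7(ps − 19) = 819 - 7ps. Setting this equal to supply: 819 - 7ps = -72 + 2.5ps, so ps = 1782/19.
Buyers pay pb = 1782/19 − 19 = 1421/19; q' = -72 + 2.5·(1782/19) = 3087/19.
The subsidy expands output by 3087/19 − 2422/19 = 35 past the efficient level; on those units the gap between marginal cost and willingness to pay runs from 0 up to 19.
DWL = ½ × 19 × 35 = 332.5.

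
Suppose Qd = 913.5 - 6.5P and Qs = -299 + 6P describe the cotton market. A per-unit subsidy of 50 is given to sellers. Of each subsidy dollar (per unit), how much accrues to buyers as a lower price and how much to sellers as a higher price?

Pre-subsidy: 913.5 - 6.5P = -299 + 6P gives P* = 97, Q* = 283.
With the subsidy, sellers receive Ps = Pb + 50 for each unit, where Pb is the price buyers pay.
Supply in terms of Pb becomes Qs = -299 + 6(Pb + 50) = 1 + 6Pb. Setting this equal to demand: 913.5 - 6.5Pb = 1 + 6Pb, so Pb = 73.
Sellers receive Ps = 73 + 50 = 123; Q' = 913.5 − 6.5·73 = 439.
Buyers' price falls by P* − Pb = 97 − 73 = 24; sellers' price rises by Ps − P* = 123 − 97 = 26.

Buyers gain 24 per unit; sellers gain 26 per unit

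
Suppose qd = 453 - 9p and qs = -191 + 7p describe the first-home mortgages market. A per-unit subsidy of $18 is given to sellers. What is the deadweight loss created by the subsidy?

Pre-subsidy: 453 - 9p = -191 + 7p gives p* = 40.25, q* = 90.75.
With the subsidy, sellers receive ps = pb + 18 for each unit, where pb is the price buyers pay.
Supply in terms of pb becomes qs = -191 + 7(pb + 18) = -65 + 7pb. Setting this equal to demand: 453 - 9pb = -65 + 7pb, so pb = 32.375.
Sellers receive ps = 32.375 + 18 = 50.375; q' = 453 − 9·32.375 = 161.625.
The subsidy expands output by 161.625 − 90.75 = 70.875 past the efficient level; on those units the gap between marginal cost and willingness to pay runs from 0 up to 18.
DWL = ½ × 18 × 70.875 = 637.875.

Deadweight loss = $637.875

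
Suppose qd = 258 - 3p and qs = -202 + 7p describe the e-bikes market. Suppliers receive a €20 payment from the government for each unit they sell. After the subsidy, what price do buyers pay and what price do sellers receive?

Pre-subsidy: 258 - 3p = -202 + 7p gives p* = 46, q* = 120.
With the subsidy, sellers receive ps = pb + 20 for each unit, where pb is the price buyers pay.
Supply in terms of pb becomes qs = -202 + 7(pb + 20) = -62 + 7pb. Setting this equal to demand: 258 - 3pb = -62 + 7pb, so pb = 32.
Sellers receive ps = 32 + 20 = 52; q' = 258 − 3·32 = 162.

Buyers pay €32; sellers receive €52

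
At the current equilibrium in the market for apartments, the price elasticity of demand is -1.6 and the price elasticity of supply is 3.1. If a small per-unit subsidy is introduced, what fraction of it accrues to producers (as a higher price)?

Producer share = 16/47

For a small subsidy around the equilibrium, the benefit split depends on the relative slopes, which at a point are proportional to the elasticities.
Buyer share = εs/(εs + |εd|) = 3.1/(3.1 + 1.6) = 31/47; seller share = |εd|/(εs + |εd|) = 16/47.
So producers capture 16/47 of the subsidy.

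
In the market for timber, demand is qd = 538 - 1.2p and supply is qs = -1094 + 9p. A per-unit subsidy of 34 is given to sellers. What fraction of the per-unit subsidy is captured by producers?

Pre-subsidy: 538 - 1.2p = -1094 + 9p gives p* = 160, q* = 346.
With the subsidy, sellers receive ps = pb + 34 for each unit, where pb is the price buyers pay.
Supply in terms of pb becomes qs = -1094 + 9(pb + 34) = -788 + 9pb. Setting this equal to demand: 538 - 1.2pb = -788 + 9pb, so pb = 130.
Sellers receive ps = 130 + 34 = 164; q' = 538 − 1.2·130 = 382.
Buyers' price falls by p* − pb = 160 − 130 = 30; sellers' price rises by ps − p* = 164 − 160 = 4.
So producers capture 4/34 = 2/17 of each unit of subsidy.

Producer share = 2/17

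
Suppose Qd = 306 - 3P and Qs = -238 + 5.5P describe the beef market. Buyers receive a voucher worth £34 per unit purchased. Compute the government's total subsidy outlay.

Pre-subsidy: 306 - 3P = -238 + 5.5P gives P* = 64, Q* = 114.
With the rebate, buyers effectively pay Pb = Ps − 34, where Ps is the price sellers receive.
Demand in terms of Ps becomes Qd = 306 − 3(Ps − 34) = 408 - 3Ps. Setting this equal to supply: 408 - 3Ps = -238 + 5.5Ps, so Ps = 76.
Buyers pay Pb = 76 − 34 = 42; Q' = -238 + 5.5·76 = 180.
Government outlay = subsidy × quantity = 34 × 180 = 6120.

Government cost = £6120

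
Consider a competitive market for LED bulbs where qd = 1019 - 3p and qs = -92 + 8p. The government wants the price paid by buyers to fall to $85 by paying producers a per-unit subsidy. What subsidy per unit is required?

At a buyer price of 85, quantity demanded is 1019 − 3·85 = 764.
Sellers supply 764 only when they receive ps with -92 + 8·ps = 764, i.e. ps = 107.
s = ps − pb = 107 − 85 = 22.

Required subsidy s = $22 per unit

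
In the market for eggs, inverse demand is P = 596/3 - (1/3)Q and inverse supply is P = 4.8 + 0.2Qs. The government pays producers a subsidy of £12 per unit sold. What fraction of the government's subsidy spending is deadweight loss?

Pre-subsidy: 596/3 - (1/3)Q = 4.8 + 0.2Q gives Q* = 363.5 and P* = 77.5.
With the subsidy, sellers receive Ps = Pb + 12 for each unit, where Pb is the price buyers pay.
On the curves, Pb = 596/3 - (1/3)Q and Ps = 4.8 + 0.2Q; the wedge Ps − Pb = 12 gives 4.8 + 0.2Q − (596/3 - (1/3)Q) = 12, so Q' = 386.
Then Pb = 596/3 − (1/3)·386 = 70 and Ps = 4.8 + 0.2·386 = 82.
ΔCS = ½(363.5 + 386)(77.5 − 70) = 2810.625; ΔPS = ½(363.5 + 386)(82 − 77.5) = 1686.375.
Government spending = 12 × 386 = 4632.
DWL = ½ × 12 × (386 − 363.5) = 135; fraction = 135 / 4632 = 45/1544.

DWL / government spending = 45/1544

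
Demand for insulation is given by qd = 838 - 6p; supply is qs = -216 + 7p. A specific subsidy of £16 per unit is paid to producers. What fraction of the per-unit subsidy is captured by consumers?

Pre-subsidy: 838 - 6p = -216 + 7p gives p* = 1054/13, q* = 4570/13.
With the subsidy, sellers receive ps = pb + 16 for each unit, where pb is the price buyers pay.
Supply in terms of pb becomes qs = -216 + 7(pb + 16) = -104 + 7pb. Setting this equal to demand: 838 - 6pb = -104 + 7pb, so pb = 942/13.
Sellers receive ps = 942/13 + 16 = 1150/13; q' = 838 − 6·(942/13) = 5242/13.
Buyers' price falls by p* − pb = 1054/13 − 942/13 = 112/13; sellers' price rises by ps − p* = 1150/13 − 1054/13 = 96/13.
So consumers capture (112/13)/16 = 7/13 of each unit of subsidy.

Consumer share = 7/13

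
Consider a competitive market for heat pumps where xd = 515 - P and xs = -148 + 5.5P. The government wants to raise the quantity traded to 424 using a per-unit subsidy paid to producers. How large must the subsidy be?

Required subsidy s = 13 per unit

At x = 424, invert demand for the buyer price: Pb = (515 − 424)/1 = 91; invert supply for the seller price: Ps = (424 − (-148))/5.5 = 104.
The subsidy must fill the gap: s = Ps − Pb = 104 − 91 = 13.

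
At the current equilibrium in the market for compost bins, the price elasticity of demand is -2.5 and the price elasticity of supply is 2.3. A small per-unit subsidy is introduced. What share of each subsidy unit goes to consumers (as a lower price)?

For a small subsidy around the equilibrium, the benefit split depends on the relative slopes, which at a point are proportional to the elasticities.
Buyer share = εs/(εs + |εd|) = 2.3/(2.3 + 2.5) = 23/48; seller share = |εd|/(εs + |εd|) = 25/48.

Consumer share = 23/48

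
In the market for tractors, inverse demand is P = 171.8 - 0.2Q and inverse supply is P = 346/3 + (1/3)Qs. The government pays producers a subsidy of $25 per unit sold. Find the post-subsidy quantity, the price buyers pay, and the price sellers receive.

Pre-subsidy: 171.8 - 0.2Q = 346/3 + (1/3)Q gives Q* = 105.875 and P* = 150.625.
With the subsidy, sellers receive Ps = Pb + 25 for each unit, where Pb is the price buyers pay.
On the curves, Pb = 171.8 - 0.2Q and Ps = 346/3 + (1/3)Q; the wedge Ps − Pb = 25 gives 346/3 + (1/3)Q − (171.8 - 0.2Q) = 25, so Q' = 152.75.
Then Pb = 171.8 − 0.2·152.75 = 141.25 and Ps = 346/3 + (1/3)·152.75 = 166.25.

Q' = 152.75; buyers pay $141.25; sellers receive $166.25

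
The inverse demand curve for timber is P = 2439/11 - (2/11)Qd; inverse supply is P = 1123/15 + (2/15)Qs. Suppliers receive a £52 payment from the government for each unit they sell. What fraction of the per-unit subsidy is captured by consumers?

Consumer share = 15/26

Pre-subsidy: 2439/11 - (2/11)Q = 1123/15 + (2/15)Q gives Q* = 466 and P* = 137.
With the subsidy, sellers receive Ps = Pb + 52 for each unit, where Pb is the price buyers pay.
On the curves, Pb = 2439/11 - (2/11)Q and Ps = 1123/15 + (2/15)Q; the wedge Ps − Pb = 52 gives 1123/15 + (2/15)Q − (2439/11 - (2/11)Q) = 52, so Q' = 631.
Then Pb = 2439/11 − (2/11)·631 = 107 and Ps = 1123/15 + (2/15)·631 = 159.
Buyers' price falls by P* − Pb = 137 − 107 = 30; sellers' price rises by Ps − P* = 159 − 137 = 22.
So consumers capture 30/52 = 15/26 of each unit of subsidy.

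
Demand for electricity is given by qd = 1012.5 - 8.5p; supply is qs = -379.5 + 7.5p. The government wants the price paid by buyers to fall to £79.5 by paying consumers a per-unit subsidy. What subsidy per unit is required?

Required subsidy s = £16 per unit

At a buyer price of 79.5, quantity demanded is 1012.5 − 8.5·79.5 = 336.75.
Sellers supply 336.75 only when they receive ps with -379.5 + 7.5·ps = 336.75, i.e. ps = 95.5.
s = ps − pb = 95.5 − 79.5 = 16.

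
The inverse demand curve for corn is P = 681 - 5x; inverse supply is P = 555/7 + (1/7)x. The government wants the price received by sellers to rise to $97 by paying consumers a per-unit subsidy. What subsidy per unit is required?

At a seller price of 97, quantity supplied is -555 + 7·97 = 124.
Buyers absorb 124 only when they pay Pb = 681 − 5·124 = 61.
s = Ps − Pb = 97 − 61 = 36.

Required subsidy s = $36 per unit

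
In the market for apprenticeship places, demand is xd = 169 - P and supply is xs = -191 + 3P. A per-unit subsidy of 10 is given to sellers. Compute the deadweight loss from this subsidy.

Deadweight loss = 37.5

Pre-subsidy: 169 - P = -191 + 3P gives P* = 90, x* = 79.
With the subsidy, sellers receive Ps = Pb + 10 for each unit, where Pb is the price buyers pay.
Supply in terms of Pb becomes xs = -191 + 3(Pb + 10) = -161 + 3Pb. Setting this equal to demand: 169 - Pb = -161 + 3Pb, so Pb = 82.5.
Sellers receive Ps = 82.5 + 10 = 92.5; x' = 169 − 1·82.5 = 86.5.
The subsidy expands output by 86.5 − 79 = 7.5 past the efficient level; on those units the gap between marginal cost and willingness to pay runs from 0 up to 10.
DWL = ½ × 10 × 7.5 = 37.5.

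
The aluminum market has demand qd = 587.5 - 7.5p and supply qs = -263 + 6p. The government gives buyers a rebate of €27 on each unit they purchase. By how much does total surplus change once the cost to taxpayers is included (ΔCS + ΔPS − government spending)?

Pre-subsidy: 587.5 - 7.5p = -263 + 6p gives p* = 63, q* = 115.
With the rebate, buyers effectively pay pb = ps − 27, where ps is the price sellers receive.
Demand in terms of ps becomes qd = 587.5 − 7.5(ps − 27) = 790 - 7.5ps. Setting this equal to supply: 790 - 7.5ps = -263 + 6ps, so ps = 78.
Buyers pay pb = 78 − 27 = 51; q' = -263 + 6·78 = 205.
ΔCS = ½(115 + 205)(63 − 51) = 1920; ΔPS = ½(115 + 205)(78 − 63) = 2400.
Government spending = 27 × 205 = 5535.
Net change = 1920 + 2400 − 5535 = -1215. The loss equals the DWL triangle ½·27·90.

Net change in total surplus = -€1215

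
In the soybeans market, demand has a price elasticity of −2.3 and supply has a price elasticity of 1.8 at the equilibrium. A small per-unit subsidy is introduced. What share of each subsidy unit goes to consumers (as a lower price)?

For a small subsidy around the equilibrium, the benefit split depends on the relative slopes, which at a point are proportional to the elasticities.
Buyer share = εs/(εs + |εd|) = 1.8/(1.8 + 2.3) = 18/41; seller share = |εd|/(εs + |εd|) = 23/41.

Consumer share = 18/41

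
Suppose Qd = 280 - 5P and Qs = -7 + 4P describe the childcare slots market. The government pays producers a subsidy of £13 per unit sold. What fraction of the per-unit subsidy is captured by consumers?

Pre-subsidy: 280 - 5P = -7 + 4P gives P* = 287/9, Q* = 1085/9.
With the subsidy, sellers receive Ps = Pb + 13 for each unit, where Pb is the price buyers pay.
Supply in terms of Pb becomes Qs = -7 + 4(Pb + 13) = 45 + 4Pb. Setting this equal to demand: 280 - 5Pb = 45 + 4Pb, so Pb = 235/9.
Sellers receive Ps = 235/9 + 13 = 352/9; Q' = 280 − 5·(235/9) = 1345/9.
Buyers' price falls by P* − Pb = 287/9 − 235/9 = 52/9; sellers' price rises by Ps − P* = 352/9 − 287/9 = 65/9.
So consumers capture (52/9)/13 = 4/9 of each unit of subsidy.

Consumer share = 4/9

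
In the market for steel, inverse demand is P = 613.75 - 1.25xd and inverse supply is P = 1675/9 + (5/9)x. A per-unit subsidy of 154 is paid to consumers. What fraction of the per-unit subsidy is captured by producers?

Producer share = 4/13

Pre-subsidy: 613.75 - 1.25x = 1675/9 + (5/9)x gives x* = 3079/13 and P* = 4130/13.
With the rebate, buyers effectively pay Pb = Ps − 154, where Ps is the price sellers receive.
On the curves, Pb = 613.75 - 1.25x and Ps = 1675/9 + (5/9)x; the wedge Ps − Pb = 154 gives 1675/9 + (5/9)x − (613.75 - 1.25x) = 154, so x' = 20939/65.
Then Pb = 613.75 − 1.25·(20939/65) = 2744/13 and Ps = 1675/9 + (5/9)·(20939/65) = 4746/13.
Buyers' price falls by P* − Pb = 4130/13 − 2744/13 = 1386/13; sellers' price rises by Ps − P* = 4746/13 − 4130/13 = 616/13.
So producers capture (616/13)/154 = 4/13 of each unit of subsidy.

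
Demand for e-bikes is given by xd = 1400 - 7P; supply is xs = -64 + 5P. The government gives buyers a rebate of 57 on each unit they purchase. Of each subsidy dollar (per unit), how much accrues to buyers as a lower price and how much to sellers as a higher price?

Buyers gain 23.75 per unit; sellers gain 33.25 per unit

Pre-subsidy: 1400 - 7P = -64 + 5P gives P* = 122, x* = 546.
With the rebate, buyers effectively pay Pb = Ps − 57, where Ps is the price sellers receive.
Demand in terms of Ps becomes xd = 1400 − 7(Ps − 57) = 1799 - 7Ps. Setting this equal to supply: 1799 - 7Ps = -64 + 5Ps, so Ps = 155.25.
Buyers pay Pb = 155.25 − 57 = 98.25; x' = -64 + 5·155.25 = 712.25.
Buyers' price falls by P* − Pb = 122 − 98.25 = 23.75; sellers' price rises by Ps − P* = 155.25 − 122 = 33.25.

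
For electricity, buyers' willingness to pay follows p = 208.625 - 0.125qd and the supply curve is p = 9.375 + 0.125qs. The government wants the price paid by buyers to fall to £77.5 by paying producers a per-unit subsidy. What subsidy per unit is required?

Required subsidy s = £63 per unit

At a buyer price of 77.5, quantity demanded is 1669 − 8·77.5 = 1049.
Sellers supply 1049 only when they receive ps = 9.375 + 0.125·1049 = 140.5.
s = ps − pb = 140.5 − 77.5 = 63.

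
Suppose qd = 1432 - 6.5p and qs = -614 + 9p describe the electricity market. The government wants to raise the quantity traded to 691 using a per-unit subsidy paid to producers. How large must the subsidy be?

At q = 691, invert demand for the buyer price: pb = (1432 − 691)/6.5 = 114; invert supply for the seller price: ps = (691 − (-614))/9 = 145.
The subsidy must fill the gap: s = ps − pb = 145 − 114 = 31.

Required subsidy s = 31 per unit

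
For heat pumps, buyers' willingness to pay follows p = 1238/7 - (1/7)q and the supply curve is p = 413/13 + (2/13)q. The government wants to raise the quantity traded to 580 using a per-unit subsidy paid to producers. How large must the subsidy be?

At q = 580, from the demand curve buyers pay pb = 1238/7 − (1/7)·580 = 94; from the supply curve sellers need ps = 413/13 + (2/13)·580 = 121.
The subsidy must fill the gap: s = ps − pb = 121 − 94 = 27.

Required subsidy s = 27 per unit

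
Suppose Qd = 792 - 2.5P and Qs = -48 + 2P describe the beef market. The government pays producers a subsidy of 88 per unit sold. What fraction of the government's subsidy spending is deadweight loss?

DWL / government spending = 55/476

Pre-subsidy: 792 - 2.5P = -48 + 2P gives P* = 560/3, Q* = 976/3.
With the subsidy, sellers receive Ps = Pb + 88 for each unit, where Pb is the price buyers pay.
Supply in terms of Pb becomes Qs = -48 + 2(Pb + 88) = 128 + 2Pb. Setting this equal to demand: 792 - 2.5Pb = 128 + 2Pb, so Pb = 1328/9.
Sellers receive Ps = 1328/9 + 88 = 2120/9; Q' = 792 − 2.5·(1328/9) = 3808/9.
ΔCS = ½(976/3 + 3808/9)(560/3 − 1328/9) = 1185536/81; ΔPS = ½(976/3 + 3808/9)(2120/9 − 560/3) = 1481920/81.
Government spending = 88 × 3808/9 = 335104/9.
DWL = ½ × 88 × (3808/9 − 976/3) = 38720/9; fraction = (38720/9) / (335104/9) = 55/476.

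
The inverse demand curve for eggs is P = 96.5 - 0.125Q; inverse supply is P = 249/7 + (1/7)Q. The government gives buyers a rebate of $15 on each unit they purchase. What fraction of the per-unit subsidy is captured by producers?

Producer share = 8/15

Pre-subsidy: 96.5 - 0.125Q = 249/7 + (1/7)Q gives Q* = 3412/15 and P* = 1021/15.
With the rebate, buyers effectively pay Pb = Ps − 15, where Ps is the price sellers receive.
On the curves, Pb = 96.5 - 0.125Q and Ps = 249/7 + (1/7)Q; the wedge Ps − Pb = 15 gives 249/7 + (1/7)Q − (96.5 - 0.125Q) = 15, so Q' = 4252/15.
Then Pb = 96.5 − 0.125·(4252/15) = 916/15 and Ps = 249/7 + (1/7)·(4252/15) = 1141/15.
Buyers' price falls by P* − Pb = 1021/15 − 916/15 = 7; sellers' price rises by Ps − P* = 1141/15 − 1021/15 = 8.
So producers capture 8/15 = 8/15 of each unit of subsidy.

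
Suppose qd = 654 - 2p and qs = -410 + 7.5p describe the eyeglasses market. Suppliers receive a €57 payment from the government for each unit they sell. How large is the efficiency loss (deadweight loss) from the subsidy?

Deadweight loss = €2565

Pre-subsidy: 654 - 2p = -410 + 7.5p gives p* = 112, q* = 430.
With the subsidy, sellers receive ps = pb + 57 for each unit, where pb is the price buyers pay.
Supply in terms of pb becomes qs = -410 + 7.5(pb + 57) = 17.5 + 7.5pb. Setting this equal to demand: 654 - 2pb = 17.5 + 7.5pb, so pb = 67.
Sellers receive ps = 67 + 57 = 124; q' = 654 − 2·67 = 520.
The subsidy expands output by 520 − 430 = 90 past the efficient level; on those units the gap between marginal cost and willingness to pay runs from 0 up to 57.
DWL = ½ × 57 × 90 = 2565.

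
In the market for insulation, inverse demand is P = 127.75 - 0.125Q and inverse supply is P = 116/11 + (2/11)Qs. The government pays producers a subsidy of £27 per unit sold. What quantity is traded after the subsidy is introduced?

Q' = 470

Pre-subsidy: 127.75 - 0.125Q = 116/11 + (2/11)Q gives Q* = 382 and P* = 80.
With the subsidy, sellers receive Ps = Pb + 27 for each unit, where Pb is the price buyers pay.
On the curves, Pb = 127.75 - 0.125Q and Ps = 116/11 + (2/11)Q; the wedge Ps − Pb = 27 gives 116/11 + (2/11)Q − (127.75 - 0.125Q) = 27, so Q' = 470.
Then Pb = 127.75 − 0.125·470 = 69 and Ps = 116/11 + (2/11)·470 = 96.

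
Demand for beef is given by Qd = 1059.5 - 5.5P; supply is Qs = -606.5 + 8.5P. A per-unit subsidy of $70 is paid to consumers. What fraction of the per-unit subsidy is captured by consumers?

Consumer share = 17/28

Pre-subsidy: 1059.5 - 5.5P = -606.5 + 8.5P gives P* = 119, Q* = 405.
With the rebate, buyers effectively pay Pb = Ps − 70, where Ps is the price sellers receive.
Demand in terms of Ps becomes Qd = 1059.5 − 5.5(Ps − 70) = 1444.5 - 5.5Ps. Setting this equal to supply: 1444.5 - 5.5Ps = -606.5 + 8.5Ps, so Ps = 146.5.
Buyers pay Pb = 146.5 − 70 = 76.5; Q' = -606.5 + 8.5·146.5 = 638.75.
Buyers' price falls by P* − Pb = 119 − 76.5 = 42.5; sellers' price rises by Ps − P* = 146.5 − 119 = 27.5.
So consumers capture 42.5/70 = 17/28 of each unit of subsidy.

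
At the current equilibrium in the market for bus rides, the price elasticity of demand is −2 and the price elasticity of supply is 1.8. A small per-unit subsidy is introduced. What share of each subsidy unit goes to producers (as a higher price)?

For a small subsidy around the equilibrium, the benefit split depends on the relative slopes, which at a point are proportional to the elasticities.
Buyer share = εs/(εs + |εd|) = 1.8/(1.8 + 2) = 9/19; seller share = |εd|/(εs + |εd|) = 10/19.
So producers capture 10/19 of the subsidy.

Producer share = 10/19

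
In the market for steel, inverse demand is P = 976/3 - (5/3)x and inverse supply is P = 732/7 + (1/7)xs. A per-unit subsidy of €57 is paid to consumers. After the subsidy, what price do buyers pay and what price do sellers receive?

Pre-subsidy: 976/3 - (5/3)x = 732/7 + (1/7)x gives x* = 122 and P* = 122.
With the rebate, buyers effectively pay Pb = Ps − 57, where Ps is the price sellers receive.
On the curves, Pb = 976/3 - (5/3)x and Ps = 732/7 + (1/7)x; the wedge Ps − Pb = 57 gives 732/7 + (1/7)x − (976/3 - (5/3)x) = 57, so x' = 153.5.
Then Pb = 976/3 − (5/3)·153.5 = 69.5 and Ps = 732/7 + (1/7)·153.5 = 126.5.

Buyers pay €69.5; sellers receive €126.5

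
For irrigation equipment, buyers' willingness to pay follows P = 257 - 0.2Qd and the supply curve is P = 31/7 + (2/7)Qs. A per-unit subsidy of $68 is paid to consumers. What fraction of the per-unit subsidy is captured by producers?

Pre-subsidy: 257 - 0.2Q = 31/7 + (2/7)Q gives Q* = 520 and P* = 153.
With the rebate, buyers effectively pay Pb = Ps − 68, where Ps is the price sellers receive.
On the curves, Pb = 257 - 0.2Q and Ps = 31/7 + (2/7)Q; the wedge Ps − Pb = 68 gives 31/7 + (2/7)Q − (257 - 0.2Q) = 68, so Q' = 660.
Then Pb = 257 − 0.2·660 = 125 and Ps = 31/7 + (2/7)·660 = 193.
Buyers' price falls by P* − Pb = 153 − 125 = 28; sellers' price rises by Ps − P* = 193 − 153 = 40.
So producers capture 40/68 = 10/17 of each unit of subsidy.

Producer share = 10/17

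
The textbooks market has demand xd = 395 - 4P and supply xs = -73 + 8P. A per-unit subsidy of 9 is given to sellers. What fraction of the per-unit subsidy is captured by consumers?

Consumer share = 2/3

Pre-subsidy: 395 - 4P = -73 + 8P gives P* = 39, x* = 239.
With the subsidy, sellers receive Ps = Pb + 9 for each unit, where Pb is the price buyers pay.
Supply in terms of Pb becomes xs = -73 + 8(Pb + 9) = -1 + 8Pb. Setting this equal to demand: 395 - 4Pb = -1 + 8Pb, so Pb = 33.
Sellers receive Ps = 33 + 9 = 42; x' = 395 − 4·33 = 263.
Buyers' price falls by P* − Pb = 39 − 33 = 6; sellers' price rises by Ps − P* = 42 − 39 = 3.
So consumers capture 6/9 = 2/3 of each unit of subsidy.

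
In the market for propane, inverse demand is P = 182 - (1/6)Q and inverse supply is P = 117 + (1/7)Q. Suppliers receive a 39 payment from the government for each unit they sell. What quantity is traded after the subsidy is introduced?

Pre-subsidy: 182 - (1/6)Q = 117 + (1/7)Q gives Q* = 210 and P* = 147.
With the subsidy, sellers receive Ps = Pb + 39 for each unit, where Pb is the price buyers pay.
On the curves, Pb = 182 - (1/6)Q and Ps = 117 + (1/7)Q; the wedge Ps − Pb = 39 gives 117 + (1/7)Q − (182 - (1/6)Q) = 39, so Q' = 336.
Then Pb = 182 − (1/6)·336 = 126 and Ps = 117 + (1/7)·336 = 165.

Q' = 336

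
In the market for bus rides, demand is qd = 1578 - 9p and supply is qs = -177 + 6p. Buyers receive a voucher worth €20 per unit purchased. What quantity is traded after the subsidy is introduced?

Pre-subsidy: 1578 - 9p = -177 + 6p gives p* = 117, q* = 525.
With the rebate, buyers effectively pay pb = ps − 20, where ps is the price sellers receive.
Demand in terms of ps becomes qd = 1578 − 9(ps − 20) = 1758 - 9ps. Setting this equal to supply: 1758 - 9ps = -177 + 6ps, so ps = 129.
Buyers pay pb = 129 − 20 = 109; q' = -177 + 6·129 = 597.

q' = 597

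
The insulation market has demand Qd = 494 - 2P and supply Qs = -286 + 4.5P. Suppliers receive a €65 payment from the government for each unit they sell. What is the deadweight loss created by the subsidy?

Deadweight loss = €2925

Pre-subsidy: 494 - 2P = -286 + 4.5P gives P* = 120, Q* = 254.
With the subsidy, sellers receive Ps = Pb + 65 for each unit, where Pb is the price buyers pay.
Supply in terms of Pb becomes Qs = -286 + 4.5(Pb + 65) = 6.5 + 4.5Pb. Setting this equal to demand: 494 - 2Pb = 6.5 + 4.5Pb, so Pb = 75.
Sellers receive Ps = 75 + 65 = 140; Q' = 494 − 2·75 = 344.
The subsidy expands output by 344 − 254 = 90 past the efficient level; on those units the gap between marginal cost and willingness to pay runs from 0 up to 65.
DWL = ½ × 65 × 90 = 2925.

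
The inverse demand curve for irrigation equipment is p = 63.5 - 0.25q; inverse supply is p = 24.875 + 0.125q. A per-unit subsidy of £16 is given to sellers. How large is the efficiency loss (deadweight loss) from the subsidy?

Deadweight loss = 1024/3

Pre-subsidy: 63.5 - 0.25q = 24.875 + 0.125q gives q* = 103 and p* = 37.75.
With the subsidy, sellers receive ps = pb + 16 for each unit, where pb is the price buyers pay.
On the curves, pb = 63.5 - 0.25q and ps = 24.875 + 0.125q; the wedge ps − pb = 16 gives 24.875 + 0.125q − (63.5 - 0.25q) = 16, so q' = 437/3.
Then pb = 63.5 − 0.25·(437/3) = 325/12 and ps = 24.875 + 0.125·(437/3) = 517/12.
The subsidy expands output by 437/3 − 103 = 128/3 past the efficient level; on those units the gap between marginal cost and willingness to pay runs from 0 up to 16.
DWL = ½ × 16 × 128/3 = 1024/3.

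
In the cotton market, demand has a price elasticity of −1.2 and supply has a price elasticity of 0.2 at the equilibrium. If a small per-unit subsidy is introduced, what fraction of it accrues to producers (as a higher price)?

For a small subsidy around the equilibrium, the benefit split depends on the relative slopes, which at a point are proportional to the elasticities.
Buyer share = εs/(εs + |εd|) = 0.2/(0.2 + 1.2) = 1/7; seller share = |εd|/(εs + |εd|) = 6/7.
So producers capture 6/7 of the subsidy.

Producer share = 6/7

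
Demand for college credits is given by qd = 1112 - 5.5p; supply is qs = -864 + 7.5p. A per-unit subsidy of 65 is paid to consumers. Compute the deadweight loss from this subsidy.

Pre-subsidy: 1112 - 5.5p = -864 + 7.5p gives p* = 152, q* = 276.
With the rebate, buyers effectively pay pb = ps − 65, where ps is the price sellers receive.
Demand in terms of ps becomes qd = 1112 − 5.5(ps − 65) = 1469.5 - 5.5ps. Setting this equal to supply: 1469.5 - 5.5ps = -864 + 7.5ps, so ps = 179.5.
Buyers pay pb = 179.5 − 65 = 114.5; q' = -864 + 7.5·179.5 = 482.25.
The subsidy expands output by 482.25 − 276 = 206.25 past the efficient level; on those units the gap between marginal cost and willingness to pay runs from 0 up to 65.
DWL = ½ × 65 × 206.25 = 6703.125.

Deadweight loss = 6703.125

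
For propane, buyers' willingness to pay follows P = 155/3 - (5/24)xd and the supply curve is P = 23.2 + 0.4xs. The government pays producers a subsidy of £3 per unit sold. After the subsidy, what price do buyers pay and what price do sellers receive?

Buyers pay 2985/73; sellers receive 3204/73

Pre-subsidy: 155/3 - (5/24)x = 23.2 + 0.4x gives x* = 3416/73 and P* = 3060/73.
With the subsidy, sellers receive Ps = Pb + 3 for each unit, where Pb is the price buyers pay.
On the curves, Pb = 155/3 - (5/24)x and Ps = 23.2 + 0.4x; the wedge Ps − Pb = 3 gives 23.2 + 0.4x − (155/3 - (5/24)x) = 3, so x' = 3776/73.
Then Pb = 155/3 − (5/24)·(3776/73) = 2985/73 and Ps = 23.2 + 0.4·(3776/73) = 3204/73.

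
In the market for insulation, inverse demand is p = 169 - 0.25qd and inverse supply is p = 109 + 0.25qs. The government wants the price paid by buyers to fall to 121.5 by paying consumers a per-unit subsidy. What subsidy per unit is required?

At a buyer price of 121.5, quantity demanded is 676 − 4·121.5 = 190.
Sellers supply 190 only when they receive ps = 109 + 0.25·190 = 156.5.
s = ps − pb = 156.5 − 121.5 = 35.

Required subsidy s = 35 per unit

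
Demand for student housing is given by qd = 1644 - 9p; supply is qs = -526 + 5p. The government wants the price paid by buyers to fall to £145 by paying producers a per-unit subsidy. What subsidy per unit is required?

At a buyer price of 145, quantity demanded is 1644 − 9·145 = 339.
Sellers supply 339 only when they receive ps with -526 + 5·ps = 339, i.e. ps = 173.
s = ps − pb = 173 − 145 = 28.

Required subsidy s = £28 per unit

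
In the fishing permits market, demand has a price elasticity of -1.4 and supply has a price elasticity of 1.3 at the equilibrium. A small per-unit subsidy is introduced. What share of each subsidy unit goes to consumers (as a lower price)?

For a small subsidy around the equilibrium, the benefit split depends on the relative slopes, which at a point are proportional to the elasticities.
Buyer share = εs/(εs + |εd|) = 1.3/(1.3 + 1.4) = 13/27; seller share = |εd|/(εs + |εd|) = 14/27.

Consumer share = 13/27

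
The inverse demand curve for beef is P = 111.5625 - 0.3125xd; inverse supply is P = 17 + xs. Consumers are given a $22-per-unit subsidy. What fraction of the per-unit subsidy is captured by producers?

Pre-subsidy: 111.5625 - 0.3125x = 17 + x gives x* = 1513/21 and P* = 1870/21.
With the rebate, buyers effectively pay Pb = Ps − 22, where Ps is the price sellers receive.
On the curves, Pb = 111.5625 - 0.3125x and Ps = 17 + x; the wedge Ps − Pb = 22 gives 17 + x − (111.5625 - 0.3125x) = 22, so x' = 1865/21.
Then Pb = 111.5625 − 0.3125·(1865/21) = 1760/21 and Ps = 17 + 1·(1865/21) = 2222/21.
Buyers' price falls by P* − Pb = 1870/21 − 1760/21 = 110/21; sellers' price rises by Ps − P* = 2222/21 − 1870/21 = 352/21.
So producers capture (352/21)/22 = 16/21 of each unit of subsidy.

Producer share = 16/21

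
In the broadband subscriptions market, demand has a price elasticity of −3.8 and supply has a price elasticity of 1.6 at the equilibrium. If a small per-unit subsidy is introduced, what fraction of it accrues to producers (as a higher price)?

For a small subsidy around the equilibrium, the benefit split depends on the relative slopes, which at a point are proportional to the elasticities.
Buyer share = εs/(εs + |εd|) = 1.6/(1.6 + 3.8) = 8/27; seller share = |εd|/(εs + |εd|) = 19/27.
So producers capture 19/27 of the subsidy.

Producer share = 19/27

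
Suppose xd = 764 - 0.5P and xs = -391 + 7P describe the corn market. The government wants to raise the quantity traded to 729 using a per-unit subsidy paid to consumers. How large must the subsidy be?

At x = 729, invert demand for the buyer price: Pb = (764 − 729)/0.5 = 70; invert supply for the seller price: Ps = (729 − (-391))/7 = 160.
The subsidy must fill the gap: s = Ps − Pb = 160 − 70 = 90.

Required subsidy s = 90 per unit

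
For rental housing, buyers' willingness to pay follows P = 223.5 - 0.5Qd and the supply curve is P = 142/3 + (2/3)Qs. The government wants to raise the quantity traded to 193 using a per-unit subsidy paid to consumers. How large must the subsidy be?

Required subsidy s = 49 per unit

At Q = 193, from the demand curve buyers pay Pb = 223.5 − 0.5·193 = 127; from the supply curve sellers need Ps = 142/3 + (2/3)·193 = 176.
The subsidy must fill the gap: s = Ps − Pb = 176 − 127 = 49.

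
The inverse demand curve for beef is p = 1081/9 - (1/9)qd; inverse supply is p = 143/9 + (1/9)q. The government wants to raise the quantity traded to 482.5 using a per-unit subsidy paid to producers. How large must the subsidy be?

Required subsidy s = 3 per unit

At q = 482.5, from the demand curve buyers pay pb = 1081/9 − (1/9)·482.5 = 66.5; from the supply curve sellers need ps = 143/9 + (1/9)·482.5 = 69.5.
The subsidy must fill the gap: s = ps − pb = 69.5 − 66.5 = 3.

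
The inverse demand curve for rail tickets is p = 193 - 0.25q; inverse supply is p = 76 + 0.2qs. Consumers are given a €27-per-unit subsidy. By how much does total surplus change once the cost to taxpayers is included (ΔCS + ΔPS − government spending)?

Pre-subsidy: 193 - 0.25q = 76 + 0.2q gives q* = 260 and p* = 128.
With the rebate, buyers effectively pay pb = ps − 27, where ps is the price sellers receive.
On the curves, pb = 193 - 0.25q and ps = 76 + 0.2q; the wedge ps − pb = 27 gives 76 + 0.2q − (193 - 0.25q) = 27, so q' = 320.
Then pb = 193 − 0.25·320 = 113 and ps = 76 + 0.2·320 = 140.
ΔCS = ½(260 + 320)(128 − 113) = 4350; ΔPS = ½(260 + 320)(140 − 128) = 3480.
Government spending = 27 × 320 = 8640.
Net change = 4350 + 3480 − 8640 = -810. The loss equals the DWL triangle ½·27·60.

Net change in total surplus = -€810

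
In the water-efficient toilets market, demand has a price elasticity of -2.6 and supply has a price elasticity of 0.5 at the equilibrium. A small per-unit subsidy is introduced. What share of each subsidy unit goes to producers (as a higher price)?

For a small subsidy around the equilibrium, the benefit split depends on the relative slopes, which at a point are proportional to the elasticities.
Buyer share = εs/(εs + |εd|) = 0.5/(0.5 + 2.6) = 5/31; seller share = |εd|/(εs + |εd|) = 26/31.
So producers capture 26/31 of the subsidy.

Producer share = 26/31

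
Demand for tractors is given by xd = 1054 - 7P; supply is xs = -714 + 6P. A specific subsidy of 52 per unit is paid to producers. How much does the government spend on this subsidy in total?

Government cost = 14040

Pre-subsidy: 1054 - 7P = -714 + 6P gives P* = 136, x* = 102.
With the subsidy, sellers receive Ps = Pb + 52 for each unit, where Pb is the price buyers pay.
Supply in terms of Pb becomes xs = -714 + 6(Pb + 52) = -402 + 6Pb. Setting this equal to demand: 1054 - 7Pb = -402 + 6Pb, so Pb = 112.
Sellers receive Ps = 112 + 52 = 164; x' = 1054 − 7·112 = 270.
Government outlay = subsidy × quantity = 52 × 270 = 14040.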